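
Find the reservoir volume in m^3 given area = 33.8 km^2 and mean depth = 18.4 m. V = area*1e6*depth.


V = 33.8 * 1e6 * 18.4 = 6.2192e+08 m^3


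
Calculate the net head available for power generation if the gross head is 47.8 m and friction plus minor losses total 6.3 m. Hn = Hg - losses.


Hn = 47.8 - 6.3 = 41.5000 m


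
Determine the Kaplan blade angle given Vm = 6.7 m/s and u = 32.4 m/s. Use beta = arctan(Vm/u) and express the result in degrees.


beta = arctan(6.7 / 32.4) = 11.6835 degrees


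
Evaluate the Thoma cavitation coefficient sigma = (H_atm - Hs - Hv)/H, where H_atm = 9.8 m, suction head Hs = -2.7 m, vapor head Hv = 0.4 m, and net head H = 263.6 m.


sigma = (9.8 - (-2.7) - 0.4) / 263.6 = 0.0459


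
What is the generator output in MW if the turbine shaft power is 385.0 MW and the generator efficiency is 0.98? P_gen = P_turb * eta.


P_gen = 385.0 * 0.98 = 377.3000 MW


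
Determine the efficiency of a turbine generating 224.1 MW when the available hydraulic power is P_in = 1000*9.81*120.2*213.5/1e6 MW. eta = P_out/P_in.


P_in = 1000 * 9.81 * 120.2 * 213.5 / 1e6 = 251.7511 MW
eta = 224.1 / 251.7511 = 0.8902


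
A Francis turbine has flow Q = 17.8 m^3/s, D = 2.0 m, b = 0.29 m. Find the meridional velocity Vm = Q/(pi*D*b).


Vm = 17.8 / (pi * 2.0 * 0.29) = 9.7688 m/s


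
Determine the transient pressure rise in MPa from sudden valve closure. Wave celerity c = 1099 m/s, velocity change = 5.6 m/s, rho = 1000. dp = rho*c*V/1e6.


dp = 1000 * 1099 * 5.6 / 1e6 = 6.1544 MPa


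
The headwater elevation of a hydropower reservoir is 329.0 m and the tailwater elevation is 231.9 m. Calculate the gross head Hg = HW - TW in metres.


Hg = 329.0 - 231.9 = 97.1000 m


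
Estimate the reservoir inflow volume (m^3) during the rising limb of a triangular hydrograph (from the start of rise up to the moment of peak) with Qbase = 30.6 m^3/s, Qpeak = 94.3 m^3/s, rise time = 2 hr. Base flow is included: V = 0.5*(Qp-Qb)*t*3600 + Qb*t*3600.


V = 0.5*(94.3 - 30.6)*2*3600 + 30.6*2*3600 = 449640.0000 m^3


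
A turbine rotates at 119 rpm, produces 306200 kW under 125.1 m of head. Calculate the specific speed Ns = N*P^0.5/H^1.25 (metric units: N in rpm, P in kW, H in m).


Ns = 119 * 306200^0.5 / 125.1^1.25 = 157.3903


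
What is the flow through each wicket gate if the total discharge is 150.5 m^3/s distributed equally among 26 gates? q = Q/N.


q = 150.5 / 26 = 5.7885 m^3/s


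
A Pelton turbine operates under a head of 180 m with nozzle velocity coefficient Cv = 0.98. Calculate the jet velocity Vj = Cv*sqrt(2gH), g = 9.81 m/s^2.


Vj = 0.98 * sqrt(2*9.81*180) = 58.2387 m/s


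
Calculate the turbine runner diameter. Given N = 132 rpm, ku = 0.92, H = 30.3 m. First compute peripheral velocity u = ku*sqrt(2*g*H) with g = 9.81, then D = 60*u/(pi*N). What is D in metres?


u = 0.92 * sqrt(2*9.81*30.3) = 22.4315 m/s
D = 60 * 22.4315 / (pi * 132) = 3.2455 m


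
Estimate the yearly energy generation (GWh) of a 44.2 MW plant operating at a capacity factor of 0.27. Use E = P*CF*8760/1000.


E = 44.2 * 0.27 * 8760 / 1000 = 104.5418 GWh


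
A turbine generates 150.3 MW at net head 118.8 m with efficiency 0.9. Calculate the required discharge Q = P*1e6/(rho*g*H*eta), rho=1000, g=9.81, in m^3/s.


Q = 150.3 * 1e6 / (1000 * 9.81 * 118.8 * 0.9) = 143.2950 m^3/s


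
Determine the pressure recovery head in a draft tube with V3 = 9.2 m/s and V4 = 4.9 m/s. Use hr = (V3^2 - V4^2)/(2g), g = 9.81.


hr = (9.2^2 - 4.9^2) / (2*9.81) = 3.0902 m


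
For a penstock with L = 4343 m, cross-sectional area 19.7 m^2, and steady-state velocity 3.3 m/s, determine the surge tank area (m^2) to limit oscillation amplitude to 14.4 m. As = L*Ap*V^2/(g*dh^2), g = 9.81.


As = 4343 * 19.7 * 3.3^2 / (9.81 * 14.4^2) = 458.0258 m^2


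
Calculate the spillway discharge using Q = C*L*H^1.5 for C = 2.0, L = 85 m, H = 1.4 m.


Q = 2.0 * 85 * 1.4^1.5 = 281.6054 m^3/s


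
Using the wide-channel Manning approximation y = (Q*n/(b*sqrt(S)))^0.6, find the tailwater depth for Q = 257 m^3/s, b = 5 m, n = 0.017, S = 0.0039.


y = (257 * 0.017 / (5 * 0.0039^0.5))^0.6 = 4.8700 m


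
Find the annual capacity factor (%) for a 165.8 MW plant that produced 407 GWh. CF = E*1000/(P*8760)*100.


CF = 407 * 1000 / (165.8 * 8760) * 100 = 28.0224 %


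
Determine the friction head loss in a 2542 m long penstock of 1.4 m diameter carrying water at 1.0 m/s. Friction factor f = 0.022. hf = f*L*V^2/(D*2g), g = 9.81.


hf = 0.022 * 2542 * 1.0^2 / (1.4 * 2 * 9.81) = 2.0360 m


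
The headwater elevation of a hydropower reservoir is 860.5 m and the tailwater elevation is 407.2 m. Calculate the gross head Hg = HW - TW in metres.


Hg = 860.5 - 407.2 = 453.3000 m


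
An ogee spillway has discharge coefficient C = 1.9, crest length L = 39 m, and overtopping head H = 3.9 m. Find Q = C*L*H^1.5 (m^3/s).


Q = 1.9 * 39 * 3.9^1.5 = 570.7095 m^3/s


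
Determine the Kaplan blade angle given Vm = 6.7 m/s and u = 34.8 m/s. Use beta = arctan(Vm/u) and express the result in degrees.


beta = arctan(6.7 / 34.8) = 10.8977 degrees


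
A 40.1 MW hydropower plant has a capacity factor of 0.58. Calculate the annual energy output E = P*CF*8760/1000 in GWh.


E = 40.1 * 0.58 * 8760 / 1000 = 203.7401 GWh


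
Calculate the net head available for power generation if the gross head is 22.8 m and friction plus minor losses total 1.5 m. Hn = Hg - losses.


Hn = 22.8 - 1.5 = 21.3000 m


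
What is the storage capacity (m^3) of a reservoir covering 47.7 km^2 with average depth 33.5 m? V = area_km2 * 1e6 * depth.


V = 47.7 * 1e6 * 33.5 = 1.5980e+09 m^3


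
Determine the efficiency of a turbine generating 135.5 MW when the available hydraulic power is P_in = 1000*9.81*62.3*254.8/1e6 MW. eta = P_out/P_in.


P_in = 1000 * 9.81 * 62.3 * 254.8 / 1e6 = 155.7243 MW
eta = 135.5 / 155.7243 = 0.8701


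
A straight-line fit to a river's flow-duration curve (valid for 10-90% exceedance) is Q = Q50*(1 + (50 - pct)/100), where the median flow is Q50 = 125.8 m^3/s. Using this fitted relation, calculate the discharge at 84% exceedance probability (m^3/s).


Q = 125.8 * (1 + (50 - 84)/100) = 83.0280 m^3/s


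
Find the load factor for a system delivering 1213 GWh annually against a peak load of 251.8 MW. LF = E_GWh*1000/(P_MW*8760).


LF = 1213 * 1000 / (251.8 * 8760) = 0.5499


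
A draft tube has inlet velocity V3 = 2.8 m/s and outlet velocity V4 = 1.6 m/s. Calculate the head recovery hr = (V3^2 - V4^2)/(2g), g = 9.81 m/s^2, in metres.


hr = (2.8^2 - 1.6^2) / (2*9.81) = 0.2691 m


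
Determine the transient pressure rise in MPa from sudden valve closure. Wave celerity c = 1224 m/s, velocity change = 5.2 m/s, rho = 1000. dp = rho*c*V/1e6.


dp = 1000 * 1224 * 5.2 / 1e6 = 6.3648 MPa


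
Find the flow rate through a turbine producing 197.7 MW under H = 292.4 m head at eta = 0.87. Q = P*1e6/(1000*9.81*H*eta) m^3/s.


Q = 197.7 * 1e6 / (1000 * 9.81 * 292.4 * 0.87) = 79.2211 m^3/s


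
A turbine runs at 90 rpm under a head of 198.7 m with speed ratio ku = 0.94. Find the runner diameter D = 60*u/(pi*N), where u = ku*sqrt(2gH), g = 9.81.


u = 0.94 * sqrt(2*9.81*198.7) = 58.6916 m/s
D = 60 * 58.6916 / (pi * 90) = 12.4548 m


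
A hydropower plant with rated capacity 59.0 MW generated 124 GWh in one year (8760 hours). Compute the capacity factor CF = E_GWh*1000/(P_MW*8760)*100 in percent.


CF = 124 * 1000 / (59.0 * 8760) * 100 = 23.9920 %


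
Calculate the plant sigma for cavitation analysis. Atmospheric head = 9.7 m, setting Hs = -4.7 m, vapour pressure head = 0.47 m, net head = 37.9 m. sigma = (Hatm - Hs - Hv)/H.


sigma = (9.7 - (-4.7) - 0.47) / 37.9 = 0.3675


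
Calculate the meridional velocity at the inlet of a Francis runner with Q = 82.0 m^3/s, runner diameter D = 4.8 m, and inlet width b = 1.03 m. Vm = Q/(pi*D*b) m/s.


Vm = 82.0 / (pi * 4.8 * 1.03) = 5.2794 m/s


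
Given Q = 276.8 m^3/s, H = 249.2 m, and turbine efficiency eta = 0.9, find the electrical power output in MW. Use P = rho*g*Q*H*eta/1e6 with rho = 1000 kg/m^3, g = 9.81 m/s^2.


P = 1000 * 9.81 * 276.8 * 249.2 * 0.9 / 1e6 = 609.0117 MW


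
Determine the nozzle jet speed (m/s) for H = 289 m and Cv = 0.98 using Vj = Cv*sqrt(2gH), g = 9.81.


Vj = 0.98 * sqrt(2*9.81*289) = 73.7946 m/s


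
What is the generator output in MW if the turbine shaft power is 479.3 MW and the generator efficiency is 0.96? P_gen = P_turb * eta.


P_gen = 479.3 * 0.96 = 460.1280 MW


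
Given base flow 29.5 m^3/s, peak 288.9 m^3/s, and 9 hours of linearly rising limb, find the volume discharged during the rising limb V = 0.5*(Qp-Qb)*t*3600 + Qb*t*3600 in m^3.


V = 0.5*(288.9 - 29.5)*9*3600 + 29.5*9*3600 = 5.1581e+06 m^3


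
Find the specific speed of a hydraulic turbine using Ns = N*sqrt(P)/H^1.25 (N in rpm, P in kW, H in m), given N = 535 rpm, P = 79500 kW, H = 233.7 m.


Ns = 535 * 79500^0.5 / 233.7^1.25 = 165.0874


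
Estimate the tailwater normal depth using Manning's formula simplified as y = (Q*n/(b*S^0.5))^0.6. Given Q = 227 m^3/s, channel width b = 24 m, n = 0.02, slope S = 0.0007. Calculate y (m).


y = (227 * 0.02 / (24 * 0.0007^0.5))^0.6 = 3.2552 m


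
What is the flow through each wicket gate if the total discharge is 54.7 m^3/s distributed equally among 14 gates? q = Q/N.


q = 54.7 / 14 = 3.9071 m^3/s


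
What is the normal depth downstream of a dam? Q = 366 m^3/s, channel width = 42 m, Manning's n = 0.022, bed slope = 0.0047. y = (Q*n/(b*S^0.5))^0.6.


y = (366 * 0.022 / (42 * 0.0047^0.5))^0.6 = 1.8534 m


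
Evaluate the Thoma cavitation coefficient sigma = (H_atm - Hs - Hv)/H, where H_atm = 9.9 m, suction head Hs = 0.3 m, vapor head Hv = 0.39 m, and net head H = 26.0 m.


sigma = (9.9 - 0.3 - 0.39) / 26.0 = 0.3542


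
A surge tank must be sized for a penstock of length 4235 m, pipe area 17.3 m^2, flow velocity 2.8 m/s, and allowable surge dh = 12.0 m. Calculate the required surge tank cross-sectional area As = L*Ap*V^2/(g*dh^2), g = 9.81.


As = 4235 * 17.3 * 2.8^2 / (9.81 * 12.0^2) = 406.6156 m^2


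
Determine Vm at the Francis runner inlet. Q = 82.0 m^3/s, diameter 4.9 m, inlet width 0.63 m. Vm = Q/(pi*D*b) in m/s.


Vm = 82.0 / (pi * 4.9 * 0.63) = 8.4553 m/s


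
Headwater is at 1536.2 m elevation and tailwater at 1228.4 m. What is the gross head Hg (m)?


Hg = 1536.2 - 1228.4 = 307.8000 m


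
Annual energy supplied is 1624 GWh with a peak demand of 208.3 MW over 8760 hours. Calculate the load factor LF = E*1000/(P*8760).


LF = 1624 * 1000 / (208.3 * 8760) = 0.8900


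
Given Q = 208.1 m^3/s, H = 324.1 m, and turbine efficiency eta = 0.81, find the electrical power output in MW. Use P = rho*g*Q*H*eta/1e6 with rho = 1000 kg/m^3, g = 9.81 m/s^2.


P = 1000 * 9.81 * 208.1 * 324.1 * 0.81 / 1e6 = 535.9264 MW


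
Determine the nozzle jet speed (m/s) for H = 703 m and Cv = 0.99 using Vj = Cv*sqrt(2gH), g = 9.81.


Vj = 0.99 * sqrt(2*9.81*703) = 116.2686 m/s


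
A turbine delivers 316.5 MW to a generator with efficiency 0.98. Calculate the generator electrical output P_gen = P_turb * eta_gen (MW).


P_gen = 316.5 * 0.98 = 310.1700 MW


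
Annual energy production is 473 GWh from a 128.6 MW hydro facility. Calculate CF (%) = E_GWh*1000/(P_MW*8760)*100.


CF = 473 * 1000 / (128.6 * 8760) * 100 = 41.9871 %


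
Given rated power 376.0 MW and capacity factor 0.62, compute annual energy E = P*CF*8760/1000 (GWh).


E = 376.0 * 0.62 * 8760 / 1000 = 2042.1312 GWh


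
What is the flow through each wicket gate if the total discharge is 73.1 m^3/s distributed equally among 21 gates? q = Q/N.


q = 73.1 / 21 = 3.4810 m^3/s


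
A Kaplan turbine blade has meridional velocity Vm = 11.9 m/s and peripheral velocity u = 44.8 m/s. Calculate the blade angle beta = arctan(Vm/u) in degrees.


beta = arctan(11.9 / 44.8) = 14.8757 degrees


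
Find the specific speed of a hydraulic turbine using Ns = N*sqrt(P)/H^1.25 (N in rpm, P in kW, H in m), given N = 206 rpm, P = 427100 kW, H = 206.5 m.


Ns = 206 * 427100^0.5 / 206.5^1.25 = 171.9816


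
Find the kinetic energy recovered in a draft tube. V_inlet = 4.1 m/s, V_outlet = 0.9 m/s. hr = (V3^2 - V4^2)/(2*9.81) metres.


hr = (4.1^2 - 0.9^2) / (2*9.81) = 0.8155 m


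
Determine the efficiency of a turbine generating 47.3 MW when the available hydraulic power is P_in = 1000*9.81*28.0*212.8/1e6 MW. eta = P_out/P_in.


P_in = 1000 * 9.81 * 28.0 * 212.8 / 1e6 = 58.4519 MW
eta = 47.3 / 58.4519 = 0.8092


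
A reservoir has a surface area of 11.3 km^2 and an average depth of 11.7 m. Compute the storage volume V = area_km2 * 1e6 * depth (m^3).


V = 11.3 * 1e6 * 11.7 = 1.3221e+08 m^3


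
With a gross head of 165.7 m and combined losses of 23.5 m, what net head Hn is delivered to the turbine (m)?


Hn = 165.7 - 23.5 = 142.2000 m


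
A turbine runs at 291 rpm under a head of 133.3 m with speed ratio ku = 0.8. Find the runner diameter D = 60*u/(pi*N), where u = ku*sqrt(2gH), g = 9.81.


u = 0.8 * sqrt(2*9.81*133.3) = 40.9124 m/s
D = 60 * 40.9124 / (pi * 291) = 2.6851 m


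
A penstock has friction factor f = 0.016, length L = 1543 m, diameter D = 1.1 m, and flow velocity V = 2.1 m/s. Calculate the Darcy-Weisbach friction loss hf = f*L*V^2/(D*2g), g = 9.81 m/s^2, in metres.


hf = 0.016 * 1543 * 2.1^2 / (1.1 * 2 * 9.81) = 5.0447 m


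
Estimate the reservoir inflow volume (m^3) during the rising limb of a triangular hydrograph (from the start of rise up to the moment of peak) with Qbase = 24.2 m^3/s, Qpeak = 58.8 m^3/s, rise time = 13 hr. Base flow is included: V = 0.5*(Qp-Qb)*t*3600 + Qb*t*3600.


V = 0.5*(58.8 - 24.2)*13*3600 + 24.2*13*3600 = 1.9422e+06 m^3


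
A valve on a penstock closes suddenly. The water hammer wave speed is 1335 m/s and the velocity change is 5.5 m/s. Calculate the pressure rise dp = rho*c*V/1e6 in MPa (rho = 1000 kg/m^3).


dp = 1000 * 1335 * 5.5 / 1e6 = 7.3425 MPa


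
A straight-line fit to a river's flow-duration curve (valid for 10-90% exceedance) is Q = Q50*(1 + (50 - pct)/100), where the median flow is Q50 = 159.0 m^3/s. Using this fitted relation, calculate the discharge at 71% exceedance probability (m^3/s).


Q = 159.0 * (1 + (50 - 71)/100) = 125.6100 m^3/s


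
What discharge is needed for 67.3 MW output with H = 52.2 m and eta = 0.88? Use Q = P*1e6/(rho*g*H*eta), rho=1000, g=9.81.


Q = 67.3 * 1e6 / (1000 * 9.81 * 52.2 * 0.88) = 149.3458 m^3/s


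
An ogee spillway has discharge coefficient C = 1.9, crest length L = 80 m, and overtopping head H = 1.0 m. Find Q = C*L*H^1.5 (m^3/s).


Q = 1.9 * 80 * 1.0^1.5 = 152.0000 m^3/s


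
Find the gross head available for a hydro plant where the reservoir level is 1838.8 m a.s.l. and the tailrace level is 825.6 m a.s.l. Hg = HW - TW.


Hg = 1838.8 - 825.6 = 1013.2000 m


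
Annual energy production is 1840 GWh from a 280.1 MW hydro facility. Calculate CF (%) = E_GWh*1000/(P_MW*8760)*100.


CF = 1840 * 1000 / (280.1 * 8760) * 100 = 74.9895 %


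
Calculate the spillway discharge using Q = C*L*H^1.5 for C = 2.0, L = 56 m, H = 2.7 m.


Q = 2.0 * 56 * 2.7^1.5 = 496.8939 m^3/s


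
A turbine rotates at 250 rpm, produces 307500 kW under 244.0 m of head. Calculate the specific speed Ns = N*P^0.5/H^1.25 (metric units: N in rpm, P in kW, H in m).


Ns = 250 * 307500^0.5 / 244.0^1.25 = 143.7558


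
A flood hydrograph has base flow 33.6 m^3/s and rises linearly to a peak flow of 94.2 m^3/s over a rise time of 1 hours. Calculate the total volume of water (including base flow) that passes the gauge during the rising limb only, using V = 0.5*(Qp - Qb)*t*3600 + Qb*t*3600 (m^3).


V = 0.5*(94.2 - 33.6)*1*3600 + 33.6*1*3600 = 230040.0000 m^3


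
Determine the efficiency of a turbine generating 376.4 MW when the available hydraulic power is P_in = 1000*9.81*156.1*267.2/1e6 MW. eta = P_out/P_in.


P_in = 1000 * 9.81 * 156.1 * 267.2 / 1e6 = 409.1743 MW
eta = 376.4 / 409.1743 = 0.9199


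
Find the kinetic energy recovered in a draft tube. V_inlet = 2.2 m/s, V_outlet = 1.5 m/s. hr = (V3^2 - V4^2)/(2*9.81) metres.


hr = (2.2^2 - 1.5^2) / (2*9.81) = 0.1320 m


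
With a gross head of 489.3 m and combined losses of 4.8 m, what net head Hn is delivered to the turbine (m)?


Hn = 489.3 - 4.8 = 484.5000 m


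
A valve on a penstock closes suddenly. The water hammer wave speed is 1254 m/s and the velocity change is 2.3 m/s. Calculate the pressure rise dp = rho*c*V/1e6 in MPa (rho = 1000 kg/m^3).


dp = 1000 * 1254 * 2.3 / 1e6 = 2.8842 MPa


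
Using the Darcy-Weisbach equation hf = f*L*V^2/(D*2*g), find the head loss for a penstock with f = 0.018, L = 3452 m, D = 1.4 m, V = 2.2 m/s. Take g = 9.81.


hf = 0.018 * 3452 * 2.2^2 / (1.4 * 2 * 9.81) = 10.9487 m


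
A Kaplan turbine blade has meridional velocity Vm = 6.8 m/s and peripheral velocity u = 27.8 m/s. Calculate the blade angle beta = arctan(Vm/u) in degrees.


beta = arctan(6.8 / 27.8) = 13.7449 degrees


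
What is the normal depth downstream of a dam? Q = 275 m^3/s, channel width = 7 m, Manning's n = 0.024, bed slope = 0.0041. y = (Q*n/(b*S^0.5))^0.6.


y = (275 * 0.024 / (7 * 0.0041^0.5))^0.6 = 5.0215 m


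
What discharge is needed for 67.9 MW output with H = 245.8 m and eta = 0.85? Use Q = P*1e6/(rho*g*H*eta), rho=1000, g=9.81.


Q = 67.9 * 1e6 / (1000 * 9.81 * 245.8 * 0.85) = 33.1284 m^3/s


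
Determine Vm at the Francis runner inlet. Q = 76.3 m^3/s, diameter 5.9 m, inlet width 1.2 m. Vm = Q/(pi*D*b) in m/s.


Vm = 76.3 / (pi * 5.9 * 1.2) = 3.4304 m/s


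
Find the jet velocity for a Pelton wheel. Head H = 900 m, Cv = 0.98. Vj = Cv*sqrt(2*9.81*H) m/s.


Vj = 0.98 * sqrt(2*9.81*900) = 130.2257 m/s


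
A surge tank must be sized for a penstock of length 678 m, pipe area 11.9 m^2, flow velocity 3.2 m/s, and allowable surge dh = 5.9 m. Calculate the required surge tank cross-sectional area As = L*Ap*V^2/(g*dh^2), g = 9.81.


As = 678 * 11.9 * 3.2^2 / (9.81 * 5.9^2) = 241.9377 m^2


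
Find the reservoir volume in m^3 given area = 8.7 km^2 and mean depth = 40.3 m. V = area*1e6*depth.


V = 8.7 * 1e6 * 40.3 = 3.5061e+08 m^3


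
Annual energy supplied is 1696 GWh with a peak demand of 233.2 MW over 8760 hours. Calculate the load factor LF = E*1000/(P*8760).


LF = 1696 * 1000 / (233.2 * 8760) = 0.8302


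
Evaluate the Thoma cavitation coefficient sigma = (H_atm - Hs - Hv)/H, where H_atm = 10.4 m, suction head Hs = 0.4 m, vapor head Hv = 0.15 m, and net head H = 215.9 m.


sigma = (10.4 - 0.4 - 0.15) / 215.9 = 0.0456


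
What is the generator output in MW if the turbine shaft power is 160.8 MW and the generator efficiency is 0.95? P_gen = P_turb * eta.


P_gen = 160.8 * 0.95 = 152.7600 MW


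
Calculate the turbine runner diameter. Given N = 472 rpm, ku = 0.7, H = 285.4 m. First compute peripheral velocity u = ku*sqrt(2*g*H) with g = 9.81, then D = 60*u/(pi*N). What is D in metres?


u = 0.7 * sqrt(2*9.81*285.4) = 52.3811 m/s
D = 60 * 52.3811 / (pi * 472) = 2.1195 m


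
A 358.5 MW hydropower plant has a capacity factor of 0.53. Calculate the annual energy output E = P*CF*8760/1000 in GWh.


E = 358.5 * 0.53 * 8760 / 1000 = 1664.4438 GWh


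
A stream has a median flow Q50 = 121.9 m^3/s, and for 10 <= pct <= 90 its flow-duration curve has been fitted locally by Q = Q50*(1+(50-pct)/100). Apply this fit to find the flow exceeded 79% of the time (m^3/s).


Q = 121.9 * (1 + (50 - 79)/100) = 86.5490 m^3/s


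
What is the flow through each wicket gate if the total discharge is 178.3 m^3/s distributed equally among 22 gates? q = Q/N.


q = 178.3 / 22 = 8.1045 m^3/s


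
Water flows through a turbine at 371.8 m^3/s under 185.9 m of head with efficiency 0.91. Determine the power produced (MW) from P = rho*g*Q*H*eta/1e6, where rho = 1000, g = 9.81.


P = 1000 * 9.81 * 371.8 * 185.9 * 0.91 / 1e6 = 617.0199 MW


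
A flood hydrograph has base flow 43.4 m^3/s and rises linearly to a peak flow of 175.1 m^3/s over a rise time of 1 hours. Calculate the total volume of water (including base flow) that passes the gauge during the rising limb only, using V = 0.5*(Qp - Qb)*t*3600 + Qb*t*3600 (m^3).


V = 0.5*(175.1 - 43.4)*1*3600 + 43.4*1*3600 = 393300.0000 m^3


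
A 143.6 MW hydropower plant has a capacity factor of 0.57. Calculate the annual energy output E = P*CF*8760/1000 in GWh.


E = 143.6 * 0.57 * 8760 / 1000 = 717.0235 GWh


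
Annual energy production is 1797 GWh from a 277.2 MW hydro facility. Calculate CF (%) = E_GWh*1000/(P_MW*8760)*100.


CF = 1797 * 1000 / (277.2 * 8760) * 100 = 74.0032 %


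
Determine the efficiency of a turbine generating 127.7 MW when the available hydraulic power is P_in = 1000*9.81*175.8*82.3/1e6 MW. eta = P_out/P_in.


P_in = 1000 * 9.81 * 175.8 * 82.3 / 1e6 = 141.9344 MW
eta = 127.7 / 141.9344 = 0.8997


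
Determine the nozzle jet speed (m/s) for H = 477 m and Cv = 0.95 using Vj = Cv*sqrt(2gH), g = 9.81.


Vj = 0.95 * sqrt(2*9.81*477) = 91.9036 m/s


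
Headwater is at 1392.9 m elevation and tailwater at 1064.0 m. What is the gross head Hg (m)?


Hg = 1392.9 - 1064.0 = 328.9000 m


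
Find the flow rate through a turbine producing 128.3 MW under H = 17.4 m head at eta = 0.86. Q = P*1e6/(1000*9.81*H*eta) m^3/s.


Q = 128.3 * 1e6 / (1000 * 9.81 * 17.4 * 0.86) = 873.9970 m^3/s


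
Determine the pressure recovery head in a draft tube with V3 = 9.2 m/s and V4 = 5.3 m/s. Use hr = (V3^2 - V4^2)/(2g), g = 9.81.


hr = (9.2^2 - 5.3^2) / (2*9.81) = 2.8823 m


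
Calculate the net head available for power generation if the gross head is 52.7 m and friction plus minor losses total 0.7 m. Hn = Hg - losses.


Hn = 52.7 - 0.7 = 52.0000 m


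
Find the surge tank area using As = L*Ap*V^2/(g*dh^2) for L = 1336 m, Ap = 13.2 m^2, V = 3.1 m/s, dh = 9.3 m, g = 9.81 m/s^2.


As = 1336 * 13.2 * 3.1^2 / (9.81 * 9.3^2) = 199.7418 m^2


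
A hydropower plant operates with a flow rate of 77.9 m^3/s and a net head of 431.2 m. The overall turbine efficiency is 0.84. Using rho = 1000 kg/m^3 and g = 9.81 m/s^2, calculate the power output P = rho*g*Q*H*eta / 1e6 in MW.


P = 1000 * 9.81 * 77.9 * 431.2 * 0.84 / 1e6 = 276.7990 MW


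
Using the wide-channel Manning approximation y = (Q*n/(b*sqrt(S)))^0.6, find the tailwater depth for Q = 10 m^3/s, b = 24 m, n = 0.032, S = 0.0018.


y = (10 * 0.032 / (24 * 0.0018^0.5))^0.6 = 0.4993 m


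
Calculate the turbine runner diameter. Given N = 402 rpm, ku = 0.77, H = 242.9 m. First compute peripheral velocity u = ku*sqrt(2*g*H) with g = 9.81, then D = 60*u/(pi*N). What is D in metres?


u = 0.77 * sqrt(2*9.81*242.9) = 53.1562 m/s
D = 60 * 53.1562 / (pi * 402) = 2.5254 m


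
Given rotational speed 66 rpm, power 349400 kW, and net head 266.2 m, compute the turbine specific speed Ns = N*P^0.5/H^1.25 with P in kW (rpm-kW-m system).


Ns = 66 * 349400^0.5 / 266.2^1.25 = 36.2823


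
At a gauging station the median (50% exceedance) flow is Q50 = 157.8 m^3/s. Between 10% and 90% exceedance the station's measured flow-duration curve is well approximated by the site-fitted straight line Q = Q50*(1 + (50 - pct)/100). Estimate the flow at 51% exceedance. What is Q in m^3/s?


Q = 157.8 * (1 + (50 - 51)/100) = 156.2220 m^3/s


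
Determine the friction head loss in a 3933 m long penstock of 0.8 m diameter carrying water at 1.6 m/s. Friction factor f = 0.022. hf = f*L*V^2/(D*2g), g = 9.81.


hf = 0.022 * 3933 * 1.6^2 / (0.8 * 2 * 9.81) = 14.1123 m


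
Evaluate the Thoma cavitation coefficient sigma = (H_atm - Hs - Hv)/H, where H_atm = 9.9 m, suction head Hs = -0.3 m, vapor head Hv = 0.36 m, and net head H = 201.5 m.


sigma = (9.9 - (-0.3) - 0.36) / 201.5 = 0.0488


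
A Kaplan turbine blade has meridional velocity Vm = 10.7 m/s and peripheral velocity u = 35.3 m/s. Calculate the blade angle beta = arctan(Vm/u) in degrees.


beta = arctan(10.7 / 35.3) = 16.8629 degrees


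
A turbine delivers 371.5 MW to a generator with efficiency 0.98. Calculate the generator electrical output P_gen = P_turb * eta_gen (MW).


P_gen = 371.5 * 0.98 = 364.0700 MW


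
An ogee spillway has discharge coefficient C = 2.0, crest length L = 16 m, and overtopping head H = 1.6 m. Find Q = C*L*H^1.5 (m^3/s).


Q = 2.0 * 16 * 1.6^1.5 = 64.7634 m^3/s


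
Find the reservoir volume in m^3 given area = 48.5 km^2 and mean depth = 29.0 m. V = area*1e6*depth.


V = 48.5 * 1e6 * 29.0 = 1.4065e+09 m^3


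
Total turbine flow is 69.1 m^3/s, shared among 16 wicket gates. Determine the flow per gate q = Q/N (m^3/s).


q = 69.1 / 16 = 4.3187 m^3/s


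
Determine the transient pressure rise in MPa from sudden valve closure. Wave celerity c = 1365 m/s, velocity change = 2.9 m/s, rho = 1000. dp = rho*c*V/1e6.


dp = 1000 * 1365 * 2.9 / 1e6 = 3.9585 MPa


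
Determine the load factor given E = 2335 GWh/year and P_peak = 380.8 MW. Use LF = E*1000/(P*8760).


LF = 2335 * 1000 / (380.8 * 8760) = 0.7000


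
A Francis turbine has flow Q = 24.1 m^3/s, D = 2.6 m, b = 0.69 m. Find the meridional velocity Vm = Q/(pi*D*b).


Vm = 24.1 / (pi * 2.6 * 0.69) = 4.2761 m/s


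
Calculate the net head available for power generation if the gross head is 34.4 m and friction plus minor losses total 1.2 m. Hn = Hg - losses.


Hn = 34.4 - 1.2 = 33.2000 m


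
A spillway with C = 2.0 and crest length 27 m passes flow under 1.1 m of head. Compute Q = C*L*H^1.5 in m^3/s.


Q = 2.0 * 27 * 1.1^1.5 = 62.2992 m^3/s


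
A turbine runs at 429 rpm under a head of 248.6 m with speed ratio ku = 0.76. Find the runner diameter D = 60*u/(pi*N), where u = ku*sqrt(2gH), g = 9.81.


u = 0.76 * sqrt(2*9.81*248.6) = 53.0779 m/s
D = 60 * 53.0779 / (pi * 429) = 2.3630 m


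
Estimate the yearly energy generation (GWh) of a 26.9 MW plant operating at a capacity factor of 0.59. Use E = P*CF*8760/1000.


E = 26.9 * 0.59 * 8760 / 1000 = 139.0300 GWh


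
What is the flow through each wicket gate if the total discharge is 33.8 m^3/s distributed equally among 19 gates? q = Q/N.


q = 33.8 / 19 = 1.7789 m^3/s


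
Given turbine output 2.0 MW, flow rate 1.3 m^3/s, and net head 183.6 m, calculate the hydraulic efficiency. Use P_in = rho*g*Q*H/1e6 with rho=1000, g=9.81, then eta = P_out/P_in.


P_in = 1000 * 9.81 * 1.3 * 183.6 / 1e6 = 2.3415 MW
eta = 2.0 / 2.3415 = 0.8542


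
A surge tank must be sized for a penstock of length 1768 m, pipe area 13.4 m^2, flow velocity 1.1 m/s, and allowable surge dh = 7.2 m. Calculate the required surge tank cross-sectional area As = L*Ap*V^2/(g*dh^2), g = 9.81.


As = 1768 * 13.4 * 1.1^2 / (9.81 * 7.2^2) = 56.3688 m^2


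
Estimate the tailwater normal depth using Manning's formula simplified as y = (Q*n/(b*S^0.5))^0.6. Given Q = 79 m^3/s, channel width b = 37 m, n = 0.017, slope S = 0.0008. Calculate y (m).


y = (79 * 0.017 / (37 * 0.0008^0.5))^0.6 = 1.1614 m


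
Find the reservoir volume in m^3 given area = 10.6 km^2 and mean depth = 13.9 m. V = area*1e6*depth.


V = 10.6 * 1e6 * 13.9 = 1.4734e+08 m^3


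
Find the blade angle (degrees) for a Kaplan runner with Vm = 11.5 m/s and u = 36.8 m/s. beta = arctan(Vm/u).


beta = arctan(11.5 / 36.8) = 17.3540 degrees


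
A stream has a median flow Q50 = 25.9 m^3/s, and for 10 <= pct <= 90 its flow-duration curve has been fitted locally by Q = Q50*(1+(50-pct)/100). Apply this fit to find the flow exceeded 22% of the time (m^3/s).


Q = 25.9 * (1 + (50 - 22)/100) = 33.1520 m^3/s


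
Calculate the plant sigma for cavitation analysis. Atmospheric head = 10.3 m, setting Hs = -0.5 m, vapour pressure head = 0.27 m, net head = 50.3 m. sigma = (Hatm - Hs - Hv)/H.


sigma = (10.3 - (-0.5) - 0.27) / 50.3 = 0.2093


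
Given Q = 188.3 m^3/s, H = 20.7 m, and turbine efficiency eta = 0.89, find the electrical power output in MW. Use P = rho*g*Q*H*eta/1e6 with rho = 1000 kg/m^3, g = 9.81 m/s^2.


P = 1000 * 9.81 * 188.3 * 20.7 * 0.89 / 1e6 = 34.0314 MW


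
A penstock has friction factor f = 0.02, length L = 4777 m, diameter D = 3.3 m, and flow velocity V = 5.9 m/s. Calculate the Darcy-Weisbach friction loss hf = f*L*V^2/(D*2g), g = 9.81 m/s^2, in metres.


hf = 0.02 * 4777 * 5.9^2 / (3.3 * 2 * 9.81) = 51.3661 m


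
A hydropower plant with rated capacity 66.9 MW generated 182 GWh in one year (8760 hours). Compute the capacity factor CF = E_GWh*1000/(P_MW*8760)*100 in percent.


CF = 182 * 1000 / (66.9 * 8760) * 100 = 31.0557 %


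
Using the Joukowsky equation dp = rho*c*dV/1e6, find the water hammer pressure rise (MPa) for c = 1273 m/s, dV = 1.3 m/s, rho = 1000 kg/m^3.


dp = 1000 * 1273 * 1.3 / 1e6 = 1.6549 MPa


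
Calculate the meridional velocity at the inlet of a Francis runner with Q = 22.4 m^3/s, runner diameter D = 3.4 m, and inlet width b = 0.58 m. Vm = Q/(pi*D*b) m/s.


Vm = 22.4 / (pi * 3.4 * 0.58) = 3.6157 m/s


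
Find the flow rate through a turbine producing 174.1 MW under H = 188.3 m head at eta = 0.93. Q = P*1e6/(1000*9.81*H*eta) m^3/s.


Q = 174.1 * 1e6 / (1000 * 9.81 * 188.3 * 0.93) = 101.3436 m^3/s


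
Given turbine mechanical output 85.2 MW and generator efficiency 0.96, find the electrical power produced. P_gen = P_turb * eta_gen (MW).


P_gen = 85.2 * 0.96 = 81.7920 MW


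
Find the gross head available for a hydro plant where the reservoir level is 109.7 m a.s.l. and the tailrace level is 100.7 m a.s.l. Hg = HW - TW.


Hg = 109.7 - 100.7 = 9.0000 m


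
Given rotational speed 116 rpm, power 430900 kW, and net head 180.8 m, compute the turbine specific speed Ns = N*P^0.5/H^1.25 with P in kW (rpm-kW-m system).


Ns = 116 * 430900^0.5 / 180.8^1.25 = 114.8545


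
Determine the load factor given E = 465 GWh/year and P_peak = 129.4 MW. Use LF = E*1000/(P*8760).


LF = 465 * 1000 / (129.4 * 8760) = 0.4102


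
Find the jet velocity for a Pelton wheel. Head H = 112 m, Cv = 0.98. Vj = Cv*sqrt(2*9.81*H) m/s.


Vj = 0.98 * sqrt(2*9.81*112) = 45.9393 m/s


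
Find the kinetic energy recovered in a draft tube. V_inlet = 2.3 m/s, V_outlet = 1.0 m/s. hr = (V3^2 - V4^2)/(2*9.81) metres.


hr = (2.3^2 - 1.0^2) / (2*9.81) = 0.2187 m


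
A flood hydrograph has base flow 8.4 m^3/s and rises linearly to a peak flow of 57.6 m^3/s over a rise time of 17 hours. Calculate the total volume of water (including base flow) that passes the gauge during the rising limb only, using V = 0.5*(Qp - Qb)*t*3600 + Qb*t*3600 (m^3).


V = 0.5*(57.6 - 8.4)*17*3600 + 8.4*17*3600 = 2.0196e+06 m^3


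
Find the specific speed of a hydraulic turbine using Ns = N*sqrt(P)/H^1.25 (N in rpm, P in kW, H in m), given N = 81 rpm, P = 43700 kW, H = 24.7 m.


Ns = 81 * 43700^0.5 / 24.7^1.25 = 307.5067


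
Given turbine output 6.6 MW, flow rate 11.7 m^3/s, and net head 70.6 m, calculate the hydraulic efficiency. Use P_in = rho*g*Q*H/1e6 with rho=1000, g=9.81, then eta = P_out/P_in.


P_in = 1000 * 9.81 * 11.7 * 70.6 / 1e6 = 8.1033 MW
eta = 6.6 / 8.1033 = 0.8145


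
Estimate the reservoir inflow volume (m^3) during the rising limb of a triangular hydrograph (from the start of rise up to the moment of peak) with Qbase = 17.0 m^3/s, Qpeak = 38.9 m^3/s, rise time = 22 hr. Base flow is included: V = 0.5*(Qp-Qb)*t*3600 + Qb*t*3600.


V = 0.5*(38.9 - 17.0)*22*3600 + 17.0*22*3600 = 2.2136e+06 m^3


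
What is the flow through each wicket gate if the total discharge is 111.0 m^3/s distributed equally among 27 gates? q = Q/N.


q = 111.0 / 27 = 4.1111 m^3/s


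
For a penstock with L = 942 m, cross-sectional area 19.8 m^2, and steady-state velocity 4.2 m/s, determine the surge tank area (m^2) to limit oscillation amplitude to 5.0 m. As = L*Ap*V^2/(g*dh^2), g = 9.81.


As = 942 * 19.8 * 4.2^2 / (9.81 * 5.0^2) = 1341.5463 m^2


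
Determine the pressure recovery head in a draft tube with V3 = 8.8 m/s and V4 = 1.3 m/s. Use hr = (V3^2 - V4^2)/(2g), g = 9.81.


hr = (8.8^2 - 1.3^2) / (2*9.81) = 3.8609 m


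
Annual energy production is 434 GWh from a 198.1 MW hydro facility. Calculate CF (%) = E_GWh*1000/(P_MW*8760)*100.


CF = 434 * 1000 / (198.1 * 8760) * 100 = 25.0093 %


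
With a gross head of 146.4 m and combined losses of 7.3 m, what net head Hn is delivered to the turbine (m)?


Hn = 146.4 - 7.3 = 139.1000 m


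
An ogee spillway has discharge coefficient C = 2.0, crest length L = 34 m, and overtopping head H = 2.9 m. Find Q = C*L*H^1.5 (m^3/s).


Q = 2.0 * 34 * 2.9^1.5 = 335.8195 m^3/s


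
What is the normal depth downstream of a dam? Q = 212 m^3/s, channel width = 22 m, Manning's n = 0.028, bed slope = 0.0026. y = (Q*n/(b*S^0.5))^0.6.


y = (212 * 0.028 / (22 * 0.0026^0.5))^0.6 = 2.7174 m


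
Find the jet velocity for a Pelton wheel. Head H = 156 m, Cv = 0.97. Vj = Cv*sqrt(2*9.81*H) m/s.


Vj = 0.97 * sqrt(2*9.81*156) = 53.6641 m/s


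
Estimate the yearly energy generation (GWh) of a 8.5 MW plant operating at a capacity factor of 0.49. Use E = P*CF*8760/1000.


E = 8.5 * 0.49 * 8760 / 1000 = 36.4854 GWh


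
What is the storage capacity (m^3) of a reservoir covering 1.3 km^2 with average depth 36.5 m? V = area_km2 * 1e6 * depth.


V = 1.3 * 1e6 * 36.5 = 4.7450e+07 m^3


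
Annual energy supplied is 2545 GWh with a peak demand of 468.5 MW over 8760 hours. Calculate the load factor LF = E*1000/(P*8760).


LF = 2545 * 1000 / (468.5 * 8760) = 0.6201


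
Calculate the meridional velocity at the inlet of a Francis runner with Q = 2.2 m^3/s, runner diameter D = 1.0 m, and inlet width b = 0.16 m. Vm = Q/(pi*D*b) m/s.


Vm = 2.2 / (pi * 1.0 * 0.16) = 4.3768 m/s


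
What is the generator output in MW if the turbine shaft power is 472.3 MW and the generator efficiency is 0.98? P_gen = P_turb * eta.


P_gen = 472.3 * 0.98 = 462.8540 MW


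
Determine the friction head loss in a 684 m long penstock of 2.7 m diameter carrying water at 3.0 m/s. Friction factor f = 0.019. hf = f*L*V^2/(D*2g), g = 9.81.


hf = 0.019 * 684 * 3.0^2 / (2.7 * 2 * 9.81) = 2.2080 m


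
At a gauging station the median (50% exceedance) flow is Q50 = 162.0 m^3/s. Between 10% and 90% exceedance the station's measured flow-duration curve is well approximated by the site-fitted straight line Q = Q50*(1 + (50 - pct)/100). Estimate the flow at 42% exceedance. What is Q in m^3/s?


Q = 162.0 * (1 + (50 - 42)/100) = 174.9600 m^3/s


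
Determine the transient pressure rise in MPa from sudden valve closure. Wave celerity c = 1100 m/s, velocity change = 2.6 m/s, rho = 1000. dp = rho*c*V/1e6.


dp = 1000 * 1100 * 2.6 / 1e6 = 2.8600 MPa


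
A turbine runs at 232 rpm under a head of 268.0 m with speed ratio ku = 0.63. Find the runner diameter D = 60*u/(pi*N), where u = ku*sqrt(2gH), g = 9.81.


u = 0.63 * sqrt(2*9.81*268.0) = 45.6833 m/s
D = 60 * 45.6833 / (pi * 232) = 3.7607 m


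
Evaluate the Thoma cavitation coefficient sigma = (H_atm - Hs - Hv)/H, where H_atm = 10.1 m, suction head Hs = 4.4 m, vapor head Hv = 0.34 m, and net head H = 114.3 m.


sigma = (10.1 - 4.4 - 0.34) / 114.3 = 0.0469


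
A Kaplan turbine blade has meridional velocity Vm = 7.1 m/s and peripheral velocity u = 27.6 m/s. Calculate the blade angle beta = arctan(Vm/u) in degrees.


beta = arctan(7.1 / 27.6) = 14.4263 degrees


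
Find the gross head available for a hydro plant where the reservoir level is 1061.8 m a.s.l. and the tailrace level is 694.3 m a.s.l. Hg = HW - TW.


Hg = 1061.8 - 694.3 = 367.5000 m


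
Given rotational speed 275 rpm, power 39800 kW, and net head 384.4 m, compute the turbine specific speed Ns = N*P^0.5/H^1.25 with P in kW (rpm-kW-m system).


Ns = 275 * 39800^0.5 / 384.4^1.25 = 32.2326


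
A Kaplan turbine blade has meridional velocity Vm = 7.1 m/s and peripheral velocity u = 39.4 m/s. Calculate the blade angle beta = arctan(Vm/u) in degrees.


beta = arctan(7.1 / 39.4) = 10.2152 degrees


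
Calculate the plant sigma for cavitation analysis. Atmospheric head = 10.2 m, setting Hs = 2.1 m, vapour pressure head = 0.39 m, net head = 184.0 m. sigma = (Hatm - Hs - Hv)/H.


sigma = (10.2 - 2.1 - 0.39) / 184.0 = 0.0419


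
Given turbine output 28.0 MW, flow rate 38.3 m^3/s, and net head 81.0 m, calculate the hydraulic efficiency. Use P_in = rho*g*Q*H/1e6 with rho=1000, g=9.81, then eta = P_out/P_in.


P_in = 1000 * 9.81 * 38.3 * 81.0 / 1e6 = 30.4336 MW
eta = 28.0 / 30.4336 = 0.9200


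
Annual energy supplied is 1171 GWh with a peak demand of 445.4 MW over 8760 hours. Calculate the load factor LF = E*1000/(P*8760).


LF = 1171 * 1000 / (445.4 * 8760) = 0.3001


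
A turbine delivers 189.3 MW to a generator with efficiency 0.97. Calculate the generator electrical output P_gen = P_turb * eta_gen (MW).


P_gen = 189.3 * 0.97 = 183.6210 MW


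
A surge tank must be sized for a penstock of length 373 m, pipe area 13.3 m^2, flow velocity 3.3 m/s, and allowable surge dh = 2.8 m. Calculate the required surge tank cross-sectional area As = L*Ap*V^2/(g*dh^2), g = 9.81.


As = 373 * 13.3 * 3.3^2 / (9.81 * 2.8^2) = 702.4304 m^2


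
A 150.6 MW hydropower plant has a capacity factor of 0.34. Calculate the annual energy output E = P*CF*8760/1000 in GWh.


E = 150.6 * 0.34 * 8760 / 1000 = 448.5470 GWh


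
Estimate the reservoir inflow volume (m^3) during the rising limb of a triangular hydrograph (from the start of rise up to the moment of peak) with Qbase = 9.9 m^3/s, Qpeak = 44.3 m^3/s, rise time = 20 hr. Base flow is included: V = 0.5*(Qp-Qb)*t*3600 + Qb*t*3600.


V = 0.5*(44.3 - 9.9)*20*3600 + 9.9*20*3600 = 1.9512e+06 m^3


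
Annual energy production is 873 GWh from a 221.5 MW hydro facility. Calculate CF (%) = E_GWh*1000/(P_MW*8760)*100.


CF = 873 * 1000 / (221.5 * 8760) * 100 = 44.9921 %


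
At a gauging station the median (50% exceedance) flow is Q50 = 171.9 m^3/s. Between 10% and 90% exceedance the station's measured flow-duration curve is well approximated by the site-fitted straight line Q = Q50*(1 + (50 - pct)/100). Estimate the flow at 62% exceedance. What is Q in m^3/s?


Q = 171.9 * (1 + (50 - 62)/100) = 151.2720 m^3/s


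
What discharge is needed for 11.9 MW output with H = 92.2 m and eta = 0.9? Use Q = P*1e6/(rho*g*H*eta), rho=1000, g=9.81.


Q = 11.9 * 1e6 / (1000 * 9.81 * 92.2 * 0.9) = 14.6186 m^3/s


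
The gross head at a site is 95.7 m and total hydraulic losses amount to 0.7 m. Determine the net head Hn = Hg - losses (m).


Hn = 95.7 - 0.7 = 95.0000 m


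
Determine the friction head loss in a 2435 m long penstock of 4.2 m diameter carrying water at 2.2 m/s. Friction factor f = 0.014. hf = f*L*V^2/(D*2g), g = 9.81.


hf = 0.014 * 2435 * 2.2^2 / (4.2 * 2 * 9.81) = 2.0023 m


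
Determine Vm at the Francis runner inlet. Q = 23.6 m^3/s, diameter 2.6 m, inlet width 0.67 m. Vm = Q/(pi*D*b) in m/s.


Vm = 23.6 / (pi * 2.6 * 0.67) = 4.3123 m/s


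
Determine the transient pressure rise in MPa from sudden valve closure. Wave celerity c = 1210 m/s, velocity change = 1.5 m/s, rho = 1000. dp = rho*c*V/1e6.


dp = 1000 * 1210 * 1.5 / 1e6 = 1.8150 MPa


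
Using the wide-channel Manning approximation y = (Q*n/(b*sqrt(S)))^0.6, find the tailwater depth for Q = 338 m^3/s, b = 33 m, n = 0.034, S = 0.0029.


y = (338 * 0.034 / (33 * 0.0029^0.5))^0.6 = 3.0649 m


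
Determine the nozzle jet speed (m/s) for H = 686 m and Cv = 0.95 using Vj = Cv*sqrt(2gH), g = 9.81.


Vj = 0.95 * sqrt(2*9.81*686) = 110.2136 m/s
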